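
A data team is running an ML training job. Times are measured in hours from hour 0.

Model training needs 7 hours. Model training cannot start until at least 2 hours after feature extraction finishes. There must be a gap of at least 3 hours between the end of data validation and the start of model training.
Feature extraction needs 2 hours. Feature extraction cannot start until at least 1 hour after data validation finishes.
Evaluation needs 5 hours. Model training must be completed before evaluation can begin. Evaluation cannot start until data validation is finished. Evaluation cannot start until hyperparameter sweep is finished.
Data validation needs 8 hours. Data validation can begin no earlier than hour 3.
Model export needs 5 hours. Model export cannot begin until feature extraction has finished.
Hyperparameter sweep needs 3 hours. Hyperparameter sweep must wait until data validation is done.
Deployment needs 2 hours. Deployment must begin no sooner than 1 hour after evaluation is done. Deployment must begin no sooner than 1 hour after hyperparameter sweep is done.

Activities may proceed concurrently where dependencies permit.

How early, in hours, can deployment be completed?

31

Data validation waits on its own release at hour 3, so it starts at hour 3 and finishes at 3 + 8 = hour 11.
Hyperparameter sweep cannot begin until data validation (finishes hour 11). It runs from hour 11 to 11 + 3 = hour 14.
Feature extraction waits on data validation (finishes hour 11, plus 1-hour gap → hour 12), so it starts at hour 12 and finishes at 12 + 2 = hour 14.
Model training has to wait for feature extraction (finishes hour 14, plus 2-hour gap → hour 16); data validation (finishes hour 11, plus 3-hour gap → hour 14). The latest of these is hour 16, so model training runs hour 16 to 16 + 7 = hour 23.
Evaluation has to wait for model training (finishes hour 23); data validation (finishes hour 11); hyperparameter sweep (finishes hour 14). The latest of these is hour 23, so evaluation runs hour 23 to 23 + 5 = hour 28.
For deployment: evaluation (finishes hour 28, plus 1-hour gap → hour 29); hyperparameter sweep (finishes hour 14, plus 1-hour gap → hour 15). Taking the maximum gives a start of hour 29, and it finishes at 29 + 2 = hour 31.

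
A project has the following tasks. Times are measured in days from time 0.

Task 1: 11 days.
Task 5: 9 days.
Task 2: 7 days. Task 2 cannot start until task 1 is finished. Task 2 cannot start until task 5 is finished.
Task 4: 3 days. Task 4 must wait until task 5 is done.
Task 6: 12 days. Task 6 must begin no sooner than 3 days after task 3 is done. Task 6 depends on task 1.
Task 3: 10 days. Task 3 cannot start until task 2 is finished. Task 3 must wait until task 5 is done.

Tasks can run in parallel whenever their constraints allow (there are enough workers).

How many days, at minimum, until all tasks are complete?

Task 5 has no prerequisites, so it starts at day 0 and finishes at day 9.
After task 5 (finishes day 9), task 4 can start at day 9 and finishes at day 12.
Task 1 has no prerequisites, so it starts at day 0 and finishes at day 11.
Task 2 needs all of task 1 (finishes day 11); task 5 (finishes day 9). That puts its earliest start at day 11; it finishes at 11 + 7 = day 18.
Task 3 has to wait for task 2 (finishes day 18); task 5 (finishes day 9). The latest of these is day 18, so task 3 runs day 18 to 18 + 10 = day 28.
Task 6 needs all of task 3 (finishes day 28, plus 3-day gap → day 31); task 1 (finishes day 11). That puts its earliest start at day 31; it finishes at 31 + 12 = day 43.
All tasks are finished once the last one completes. Finish times: Task 1 at 11, Task 2 at 18, Task 3 at 28, Task 4 at 12, Task 5 at 9, Task 6 at 43. The latest is day 43.

43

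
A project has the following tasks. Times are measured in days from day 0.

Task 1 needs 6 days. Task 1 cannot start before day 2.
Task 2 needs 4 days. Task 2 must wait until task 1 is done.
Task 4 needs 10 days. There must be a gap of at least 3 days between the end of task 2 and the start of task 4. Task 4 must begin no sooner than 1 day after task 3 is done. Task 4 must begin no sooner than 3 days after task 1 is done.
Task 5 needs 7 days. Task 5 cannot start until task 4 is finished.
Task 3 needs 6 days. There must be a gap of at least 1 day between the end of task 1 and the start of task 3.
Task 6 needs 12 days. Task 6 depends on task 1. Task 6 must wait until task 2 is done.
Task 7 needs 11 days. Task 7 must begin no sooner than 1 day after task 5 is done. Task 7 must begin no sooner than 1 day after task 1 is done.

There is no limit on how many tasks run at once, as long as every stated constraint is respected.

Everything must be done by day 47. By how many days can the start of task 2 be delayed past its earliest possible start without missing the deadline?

3

Task 1 cannot begin until its own release at day 2. It runs from day 2 to 2 + 6 = day 8.
Task 2 waits on task 1 (finishes day 8), so it starts at day 8 and finishes at 8 + 4 = day 12.

Working backward from the deadline:
To finish by day 47, task 7 (duration 11) must start no later than day 36.
Task 5 must finish before task 7 (must start by day 36, minus 1-day gap → day 35). With a 7-day duration, task 5 must start by 35 − 7 = day 28.
Task 4 feeds into task 5 (must start by day 28); so task 4 must finish by day 28 and therefore start by day 18.
Task 6 must finish by day 47; it takes 12 days, so it must start by 47 − 12 = day 35.
Task 2 must finish in time for task 4 (must start by day 18, minus 3-day gap → day 15); task 6 (must start by day 35). The tightest is day 15, so task 2 must start by 15 − 4 = day 11.
So task 2 can start as early as day 8 and as late as day 11, giving 11 − 8 = 3 days of slack.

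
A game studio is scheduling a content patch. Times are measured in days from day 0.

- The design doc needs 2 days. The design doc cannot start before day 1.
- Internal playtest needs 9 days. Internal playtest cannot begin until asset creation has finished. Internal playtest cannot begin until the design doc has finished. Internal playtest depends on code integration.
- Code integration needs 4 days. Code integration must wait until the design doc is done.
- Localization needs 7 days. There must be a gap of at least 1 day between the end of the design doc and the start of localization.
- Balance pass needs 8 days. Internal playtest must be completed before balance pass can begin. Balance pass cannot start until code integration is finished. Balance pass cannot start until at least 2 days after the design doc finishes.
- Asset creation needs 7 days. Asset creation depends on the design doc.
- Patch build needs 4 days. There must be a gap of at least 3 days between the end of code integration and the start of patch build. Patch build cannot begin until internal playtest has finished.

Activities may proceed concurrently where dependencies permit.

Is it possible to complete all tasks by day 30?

Yes

The design doc waits on its own release at day 1, so it starts at day 1 and finishes at 1 + 2 = day 3.
Localization cannot begin until the design doc (finishes day 3, plus 1-day gap → day 4). It runs from day 4 to 4 + 7 = day 11.
After the design doc (finishes day 3), code integration can start at day 3 and finishes at day 7.
After the design doc (finishes day 3), asset creation can start at day 3 and finishes at day 10.
Internal playtest cannot start until asset creation (finishes day 10); the design doc (finishes day 3); code integration (finishes day 7). The controlling bound is day 10, so internal playtest finishes at 10 + 9 = day 19.
Patch build cannot start until code integration (finishes day 7, plus 3-day gap → day 10); internal playtest (finishes day 19). The controlling bound is day 19, so patch build finishes at 19 + 4 = day 23.
Balance pass needs all of internal playtest (finishes day 19); code integration (finishes day 7); the design doc (finishes day 3, plus 2-day gap → day 5). That puts its earliest start at day 19; it finishes at 19 + 8 = day 27.
Every task is finished by day 27, which is no later than the deadline of 30, so the schedule is feasible.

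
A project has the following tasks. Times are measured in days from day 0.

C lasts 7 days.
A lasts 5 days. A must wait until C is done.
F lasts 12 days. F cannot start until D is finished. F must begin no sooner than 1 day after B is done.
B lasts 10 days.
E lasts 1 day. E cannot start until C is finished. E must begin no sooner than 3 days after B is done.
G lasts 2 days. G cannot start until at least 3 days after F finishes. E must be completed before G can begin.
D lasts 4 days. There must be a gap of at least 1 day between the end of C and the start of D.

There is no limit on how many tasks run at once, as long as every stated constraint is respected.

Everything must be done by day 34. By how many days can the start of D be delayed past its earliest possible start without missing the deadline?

C can start immediately at day 0; it finishes at day 7.
D cannot begin until C (finishes day 7, plus 1-day gap → day 8). It runs from day 8 to 8 + 4 = day 12.

Working backward from the deadline:
G has no dependents, so it just needs to finish by day 34. Starting by 34 − 2 = day 32 achieves that.
F feeds into G (must start by day 32, minus 3-day gap → day 29); so F must finish by day 29 and therefore start by day 17.
D must finish before F (must start by day 17). With a 4-day duration, D must start by 17 − 4 = day 13.
So D can start as early as day 8 and as late as day 13, giving 13 − 8 = 5 days of slack.

5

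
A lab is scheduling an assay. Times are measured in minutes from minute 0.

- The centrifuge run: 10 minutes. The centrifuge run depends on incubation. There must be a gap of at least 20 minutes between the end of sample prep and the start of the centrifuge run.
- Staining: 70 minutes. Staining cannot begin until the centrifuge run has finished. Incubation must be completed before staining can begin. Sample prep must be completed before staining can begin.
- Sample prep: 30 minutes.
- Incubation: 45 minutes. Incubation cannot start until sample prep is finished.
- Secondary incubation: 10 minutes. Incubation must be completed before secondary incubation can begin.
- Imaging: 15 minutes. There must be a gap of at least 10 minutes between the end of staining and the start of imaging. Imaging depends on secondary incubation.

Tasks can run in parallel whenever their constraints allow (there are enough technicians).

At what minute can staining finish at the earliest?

155

Sample prep has no prerequisites, so it starts at minute 0 and finishes at minute 30.
Incubation waits on sample prep (finishes minute 30), so it starts at minute 30 and finishes at 30 + 45 = minute 75.
For the centrifuge run: incubation (finishes minute 75); sample prep (finishes minute 30, plus 20-minute gap → minute 50). Taking the maximum gives a start of minute 75, and it finishes at 75 + 10 = minute 85.
Staining needs all of the centrifuge run (finishes minute 85); incubation (finishes minute 75); sample prep (finishes minute 30). That puts its earliest start at minute 85; it finishes at 85 + 70 = minute 155.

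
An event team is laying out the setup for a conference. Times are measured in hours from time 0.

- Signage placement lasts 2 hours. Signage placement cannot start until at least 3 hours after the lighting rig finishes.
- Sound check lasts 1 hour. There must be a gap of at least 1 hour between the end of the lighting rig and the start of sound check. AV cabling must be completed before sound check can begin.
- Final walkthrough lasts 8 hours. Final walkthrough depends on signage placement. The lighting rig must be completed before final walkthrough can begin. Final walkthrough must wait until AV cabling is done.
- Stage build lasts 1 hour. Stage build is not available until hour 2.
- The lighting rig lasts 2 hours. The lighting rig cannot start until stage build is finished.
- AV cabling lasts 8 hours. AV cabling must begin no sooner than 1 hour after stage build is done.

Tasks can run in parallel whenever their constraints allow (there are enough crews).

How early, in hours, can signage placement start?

After its own release at hour 2, stage build can start at hour 2 and finishes at hour 3.
The lighting rig cannot begin until stage build (finishes hour 3). It runs from hour 3 to 3 + 2 = hour 5.
Signage placement waits on the lighting rig (finishes hour 5, plus 3-hour gap → hour 8), so the earliest it can start is hour 8.

8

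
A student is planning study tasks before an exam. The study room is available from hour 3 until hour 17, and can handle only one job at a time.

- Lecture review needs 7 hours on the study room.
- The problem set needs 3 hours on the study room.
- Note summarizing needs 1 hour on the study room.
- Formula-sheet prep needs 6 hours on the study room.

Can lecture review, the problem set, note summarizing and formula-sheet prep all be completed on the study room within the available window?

The study room window is 17 − 3 = 14 hours.
Running back to back, the jobs need 7 + 3 + 1 + 6 = 17 hours on the study room.
Since 17 > 14, they cannot all fit.

No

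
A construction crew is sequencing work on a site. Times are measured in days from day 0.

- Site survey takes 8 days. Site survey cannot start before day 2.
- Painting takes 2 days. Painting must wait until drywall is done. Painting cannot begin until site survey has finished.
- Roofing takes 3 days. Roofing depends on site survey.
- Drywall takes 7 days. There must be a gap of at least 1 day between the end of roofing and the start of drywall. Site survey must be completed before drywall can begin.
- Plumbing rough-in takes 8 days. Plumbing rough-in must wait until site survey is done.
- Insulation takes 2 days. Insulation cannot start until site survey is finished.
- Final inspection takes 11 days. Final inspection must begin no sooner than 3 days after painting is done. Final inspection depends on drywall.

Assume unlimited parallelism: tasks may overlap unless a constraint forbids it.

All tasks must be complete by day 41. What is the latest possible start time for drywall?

18

Final inspection must finish by day 41; it takes 11 days, so it must start by 41 − 11 = day 30.
Painting feeds into final inspection (must start by day 30, minus 3-day gap → day 27); so painting must finish by day 27 and therefore start by day 25.
For drywall: painting (must start by day 25); final inspection (must start by day 30). The most restrictive is day 25; with a 7-day duration, drywall must start by day 18.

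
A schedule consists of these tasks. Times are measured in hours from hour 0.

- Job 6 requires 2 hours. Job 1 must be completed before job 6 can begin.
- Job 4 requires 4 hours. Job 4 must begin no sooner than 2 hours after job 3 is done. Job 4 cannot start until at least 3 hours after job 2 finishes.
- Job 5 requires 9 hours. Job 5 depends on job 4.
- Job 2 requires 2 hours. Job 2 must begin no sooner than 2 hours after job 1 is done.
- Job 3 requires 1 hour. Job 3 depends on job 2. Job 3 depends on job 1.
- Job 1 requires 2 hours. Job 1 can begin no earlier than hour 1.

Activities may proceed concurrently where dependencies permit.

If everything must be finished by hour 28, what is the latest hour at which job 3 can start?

12

Nothing follows job 5; the deadline of hour 28 is its only limit. It must start by 28 − 9 = hour 19.
Since job 5 (must start by hour 19) depends on it, job 4 must finish by hour 19. Backing off its 4-hour duration gives a latest start of hour 15.
Job 3 has to be done before job 4 (must start by hour 15, minus 2-hour gap → hour 13). That means finishing by hour 13, i.e. starting by 13 − 1 = hour 12.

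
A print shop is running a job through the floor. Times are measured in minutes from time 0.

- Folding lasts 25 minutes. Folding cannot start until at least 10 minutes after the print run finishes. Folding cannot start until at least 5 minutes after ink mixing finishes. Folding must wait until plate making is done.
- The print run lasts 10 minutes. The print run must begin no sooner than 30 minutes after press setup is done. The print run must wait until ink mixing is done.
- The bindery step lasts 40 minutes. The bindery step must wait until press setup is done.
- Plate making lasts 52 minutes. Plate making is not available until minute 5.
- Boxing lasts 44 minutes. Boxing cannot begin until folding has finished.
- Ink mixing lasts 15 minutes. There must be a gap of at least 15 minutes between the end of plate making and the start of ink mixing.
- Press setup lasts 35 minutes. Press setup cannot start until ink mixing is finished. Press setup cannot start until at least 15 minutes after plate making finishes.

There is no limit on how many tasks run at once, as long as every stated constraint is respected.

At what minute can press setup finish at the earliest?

122

Plate making waits on its own release at minute 5, so it starts at minute 5 and finishes at 5 + 52 = minute 57.
Ink mixing waits on plate making (finishes minute 57, plus 15-minute gap → minute 72), so it starts at minute 72 and finishes at 72 + 15 = minute 87.
For press setup: ink mixing (finishes minute 87); plate making (finishes minute 57, plus 15-minute gap → minute 72). Taking the maximum gives a start of minute 87, and it finishes at 87 + 35 = minute 122.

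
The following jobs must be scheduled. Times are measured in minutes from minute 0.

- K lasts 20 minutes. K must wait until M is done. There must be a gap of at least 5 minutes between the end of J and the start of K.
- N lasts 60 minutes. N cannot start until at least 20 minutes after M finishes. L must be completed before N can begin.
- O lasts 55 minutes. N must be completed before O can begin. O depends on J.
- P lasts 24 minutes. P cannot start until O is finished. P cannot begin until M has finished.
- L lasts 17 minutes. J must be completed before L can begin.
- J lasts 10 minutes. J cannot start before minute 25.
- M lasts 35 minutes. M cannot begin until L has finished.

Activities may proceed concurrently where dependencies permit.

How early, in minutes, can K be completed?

107

J waits on its own release at minute 25, so it starts at minute 25 and finishes at 25 + 10 = minute 35.
L cannot begin until J (finishes minute 35). It runs from minute 35 to 35 + 17 = minute 52.
After L (finishes minute 52), M can start at minute 52 and finishes at minute 87.
K needs all of M (finishes minute 87); J (finishes minute 35, plus 5-minute gap → minute 40). That puts its earliest start at minute 87; it finishes at 87 + 20 = minute 107.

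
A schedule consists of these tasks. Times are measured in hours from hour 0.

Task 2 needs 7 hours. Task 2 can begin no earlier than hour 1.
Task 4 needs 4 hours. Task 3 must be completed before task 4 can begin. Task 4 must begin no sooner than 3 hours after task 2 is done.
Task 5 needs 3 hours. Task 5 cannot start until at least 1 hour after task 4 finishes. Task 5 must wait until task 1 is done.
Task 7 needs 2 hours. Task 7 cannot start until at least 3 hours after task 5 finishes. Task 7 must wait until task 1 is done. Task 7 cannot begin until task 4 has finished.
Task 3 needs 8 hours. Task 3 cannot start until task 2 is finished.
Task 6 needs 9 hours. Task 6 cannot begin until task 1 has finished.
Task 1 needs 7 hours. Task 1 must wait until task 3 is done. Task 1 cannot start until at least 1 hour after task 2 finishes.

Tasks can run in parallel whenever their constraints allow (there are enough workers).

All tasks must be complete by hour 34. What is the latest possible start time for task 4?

21

Task 7 must finish by hour 34; it takes 2 hours, so it must start by 34 − 2 = hour 32.
Task 5 has to be done before task 7 (must start by hour 32, minus 3-hour gap → hour 29). That means finishing by hour 29, i.e. starting by 29 − 3 = hour 26.
For task 4: task 5 (must start by hour 26, minus 1-hour gap → hour 25); task 7 (must start by hour 32). The most restrictive is hour 25; with a 4-hour duration, task 4 must start by hour 21.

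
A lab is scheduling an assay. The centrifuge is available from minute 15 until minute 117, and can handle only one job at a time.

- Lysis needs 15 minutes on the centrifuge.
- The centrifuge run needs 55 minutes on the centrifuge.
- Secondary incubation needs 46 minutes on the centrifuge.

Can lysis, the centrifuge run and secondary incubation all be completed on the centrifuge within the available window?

No

The centrifuge window is 117 − 15 = 102 minutes.
Running back to back, the jobs need 15 + 55 + 46 = 116 minutes on the centrifuge.
Since 116 > 102, they cannot all fit.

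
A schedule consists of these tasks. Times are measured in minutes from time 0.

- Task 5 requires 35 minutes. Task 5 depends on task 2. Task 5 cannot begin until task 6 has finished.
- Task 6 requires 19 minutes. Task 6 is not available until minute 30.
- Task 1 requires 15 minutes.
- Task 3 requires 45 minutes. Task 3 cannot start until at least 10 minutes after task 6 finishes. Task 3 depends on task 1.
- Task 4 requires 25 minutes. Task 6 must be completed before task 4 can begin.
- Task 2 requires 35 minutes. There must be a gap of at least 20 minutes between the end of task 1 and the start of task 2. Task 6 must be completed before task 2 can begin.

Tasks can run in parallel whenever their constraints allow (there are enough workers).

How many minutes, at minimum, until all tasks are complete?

Task 6 waits on its own release at minute 30, so it starts at minute 30 and finishes at 30 + 19 = minute 49.
After task 6 (finishes minute 49), task 4 can start at minute 49 and finishes at minute 74.
Task 1 has no prerequisites, so it starts at minute 0 and finishes at minute 15.
For task 3: task 6 (finishes minute 49, plus 10-minute gap → minute 59); task 1 (finishes minute 15). Taking the maximum gives a start of minute 59, and it finishes at 59 + 45 = minute 104.
Task 2 needs all of task 1 (finishes minute 15, plus 20-minute gap → minute 35); task 6 (finishes minute 49). That puts its earliest start at minute 49; it finishes at 49 + 35 = minute 84.
Task 5 needs all of task 2 (finishes minute 84); task 6 (finishes minute 49). That puts its earliest start at minute 84; it finishes at 84 + 35 = minute 119.
All tasks are finished once the last one completes. Finish times: Task 1 at 15, Task 2 at 84, Task 3 at 104, Task 4 at 74, Task 5 at 119, Task 6 at 49. The latest is minute 119.

119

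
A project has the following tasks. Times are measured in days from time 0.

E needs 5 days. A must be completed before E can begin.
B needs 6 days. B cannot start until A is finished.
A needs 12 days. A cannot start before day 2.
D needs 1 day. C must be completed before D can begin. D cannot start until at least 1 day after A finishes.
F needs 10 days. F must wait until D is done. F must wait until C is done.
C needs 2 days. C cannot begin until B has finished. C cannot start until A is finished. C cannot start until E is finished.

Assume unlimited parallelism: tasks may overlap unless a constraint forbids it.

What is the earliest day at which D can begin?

A waits on its own release at day 2, so it starts at day 2 and finishes at 2 + 12 = day 14.
E waits on A (finishes day 14), so it starts at day 14 and finishes at 14 + 5 = day 19.
B waits on A (finishes day 14), so it starts at day 14 and finishes at 14 + 6 = day 20.
C needs all of B (finishes day 20); A (finishes day 14); E (finishes day 19). That puts its earliest start at day 20; it finishes at 20 + 2 = day 22.
D waits on C (finishes day 22); A (finishes day 14, plus 1-day gap → day 15). The latest of these is day 22, which is the earliest D can start.

22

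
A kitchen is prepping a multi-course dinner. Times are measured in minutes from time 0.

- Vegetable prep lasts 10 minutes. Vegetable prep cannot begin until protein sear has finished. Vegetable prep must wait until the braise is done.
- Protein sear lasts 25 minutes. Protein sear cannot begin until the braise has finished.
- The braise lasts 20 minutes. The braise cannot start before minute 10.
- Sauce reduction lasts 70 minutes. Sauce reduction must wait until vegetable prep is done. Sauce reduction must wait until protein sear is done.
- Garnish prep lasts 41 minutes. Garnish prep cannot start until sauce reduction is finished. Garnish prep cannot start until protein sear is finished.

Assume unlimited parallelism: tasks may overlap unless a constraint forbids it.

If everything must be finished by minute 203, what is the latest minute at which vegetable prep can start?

Nothing follows garnish prep; the deadline of minute 203 is its only limit. It must start by 203 − 41 = minute 162.
Since garnish prep (must start by minute 162) depends on it, sauce reduction must finish by minute 162. Backing off its 70-minute duration gives a latest start of minute 92.
Since sauce reduction (must start by minute 92) depends on it, vegetable prep must finish by minute 92. Backing off its 10-minute duration gives a latest start of minute 82.

82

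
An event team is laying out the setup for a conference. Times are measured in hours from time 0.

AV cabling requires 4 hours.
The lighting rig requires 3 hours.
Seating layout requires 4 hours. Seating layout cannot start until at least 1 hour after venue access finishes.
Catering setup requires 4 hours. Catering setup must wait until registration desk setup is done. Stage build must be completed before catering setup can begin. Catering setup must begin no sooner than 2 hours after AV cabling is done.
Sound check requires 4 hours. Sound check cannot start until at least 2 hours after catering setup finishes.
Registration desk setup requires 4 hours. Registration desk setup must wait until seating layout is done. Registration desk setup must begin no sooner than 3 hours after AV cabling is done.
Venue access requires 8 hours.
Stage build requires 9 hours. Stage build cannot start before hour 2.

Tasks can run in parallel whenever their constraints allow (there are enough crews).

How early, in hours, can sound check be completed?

27

AV cabling has no prerequisites, so it starts at hour 0 and finishes at hour 4.
After its own release at hour 2, stage build can start at hour 2 and finishes at hour 11.
Venue access has no prerequisites, so it starts at hour 0 and finishes at hour 8.
After venue access (finishes hour 8, plus 1-hour gap → hour 9), seating layout can start at hour 9 and finishes at hour 13.
Registration desk setup has to wait for seating layout (finishes hour 13); AV cabling (finishes hour 4, plus 3-hour gap → hour 7). The latest of these is hour 13, so registration desk setup runs hour 13 to 13 + 4 = hour 17.
Catering setup needs all of registration desk setup (finishes hour 17); stage build (finishes hour 11); AV cabling (finishes hour 4, plus 2-hour gap → hour 6). That puts its earliest start at hour 17; it finishes at 17 + 4 = hour 21.
Sound check waits on catering setup (finishes hour 21, plus 2-hour gap → hour 23), so it starts at hour 23 and finishes at 23 + 4 = hour 27.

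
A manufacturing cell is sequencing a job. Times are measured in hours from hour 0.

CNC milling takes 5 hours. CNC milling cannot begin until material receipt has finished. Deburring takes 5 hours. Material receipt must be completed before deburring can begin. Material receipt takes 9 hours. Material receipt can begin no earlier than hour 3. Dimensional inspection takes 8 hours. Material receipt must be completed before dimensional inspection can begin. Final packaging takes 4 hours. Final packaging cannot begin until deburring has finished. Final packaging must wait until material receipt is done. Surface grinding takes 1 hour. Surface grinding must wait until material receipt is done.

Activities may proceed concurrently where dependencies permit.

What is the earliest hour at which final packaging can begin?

17

Material receipt waits on its own release at hour 3, so it starts at hour 3 and finishes at 3 + 9 = hour 12.
Deburring waits on material receipt (finishes hour 12), so it starts at hour 12 and finishes at 12 + 5 = hour 17.
Final packaging waits on deburring (finishes hour 17); material receipt (finishes hour 12). The latest of these is hour 17, which is the earliest final packaging can start.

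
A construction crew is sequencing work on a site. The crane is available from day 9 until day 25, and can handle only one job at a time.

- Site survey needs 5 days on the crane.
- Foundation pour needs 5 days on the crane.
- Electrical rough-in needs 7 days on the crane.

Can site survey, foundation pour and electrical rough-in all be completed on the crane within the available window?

The crane window is 25 − 9 = 16 days.
Running back to back, the jobs need 5 + 5 + 7 = 17 days on the crane.
Since 17 > 16, they cannot all fit.

No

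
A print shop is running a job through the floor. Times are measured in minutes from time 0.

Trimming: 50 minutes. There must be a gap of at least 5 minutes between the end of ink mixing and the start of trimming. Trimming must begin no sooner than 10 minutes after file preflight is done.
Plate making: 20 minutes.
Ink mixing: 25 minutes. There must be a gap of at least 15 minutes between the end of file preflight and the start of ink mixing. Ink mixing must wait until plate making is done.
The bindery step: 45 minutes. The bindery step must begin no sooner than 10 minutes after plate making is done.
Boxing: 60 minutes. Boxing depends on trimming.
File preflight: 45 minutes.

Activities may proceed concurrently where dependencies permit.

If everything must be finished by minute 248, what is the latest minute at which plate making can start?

88

Boxing must finish by minute 248; it takes 60 minutes, so it must start by 248 − 60 = minute 188.
Trimming has to be done before boxing (must start by minute 188). That means finishing by minute 188, i.e. starting by 188 − 50 = minute 138.
Ink mixing has to be done before trimming (must start by minute 138, minus 5-minute gap → minute 133). That means finishing by minute 133, i.e. starting by 133 − 25 = minute 108.
The bindery step has no dependents, so it just needs to finish by minute 248. Starting by 248 − 45 = minute 203 achieves that.
For plate making: ink mixing (must start by minute 108); the bindery step (must start by minute 203, minus 10-minute gap → minute 193). The most restrictive is minute 108; with a 20-minute duration, plate making must start by minute 88.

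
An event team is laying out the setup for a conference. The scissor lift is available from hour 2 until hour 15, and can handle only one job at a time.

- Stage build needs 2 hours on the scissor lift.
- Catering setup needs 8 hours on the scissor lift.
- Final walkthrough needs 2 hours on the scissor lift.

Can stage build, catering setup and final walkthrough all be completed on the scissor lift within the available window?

Yes

The scissor lift window is 15 − 2 = 13 hours.
Running back to back, the jobs need 2 + 8 + 2 = 12 hours on the scissor lift.
Since 12 ≤ 13, they fit within the window.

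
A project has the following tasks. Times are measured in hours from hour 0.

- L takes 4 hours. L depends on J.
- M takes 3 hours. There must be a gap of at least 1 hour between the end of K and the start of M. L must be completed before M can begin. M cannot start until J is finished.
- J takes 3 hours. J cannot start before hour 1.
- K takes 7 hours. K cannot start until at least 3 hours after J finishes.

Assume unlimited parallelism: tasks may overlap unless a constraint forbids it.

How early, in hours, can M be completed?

18

After its own release at hour 1, J can start at hour 1 and finishes at hour 4.
L waits on J (finishes hour 4), so it starts at hour 4 and finishes at 4 + 4 = hour 8.
K cannot begin until J (finishes hour 4, plus 3-hour gap → hour 7). It runs from hour 7 to 7 + 7 = hour 14.
M needs all of K (finishes hour 14, plus 1-hour gap → hour 15); L (finishes hour 8); J (finishes hour 4). That puts its earliest start at hour 15; it finishes at 15 + 3 = hour 18.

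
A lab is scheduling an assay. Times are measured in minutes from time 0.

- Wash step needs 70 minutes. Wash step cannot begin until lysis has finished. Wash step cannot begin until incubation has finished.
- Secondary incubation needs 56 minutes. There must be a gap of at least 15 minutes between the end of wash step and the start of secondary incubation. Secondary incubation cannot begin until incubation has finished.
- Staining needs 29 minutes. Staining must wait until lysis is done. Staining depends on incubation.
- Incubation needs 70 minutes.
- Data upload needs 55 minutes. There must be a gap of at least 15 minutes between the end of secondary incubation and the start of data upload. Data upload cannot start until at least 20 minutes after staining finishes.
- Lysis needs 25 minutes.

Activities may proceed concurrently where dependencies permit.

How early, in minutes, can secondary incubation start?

Incubation can start immediately at minute 0; it finishes at minute 70.
Nothing blocks lysis, so it runs from minute 0 to minute 25.
Wash step cannot start until lysis (finishes minute 25); incubation (finishes minute 70). The controlling bound is minute 70, so wash step finishes at 70 + 70 = minute 140.
Secondary incubation waits on wash step (finishes minute 140, plus 15-minute gap → minute 155); incubation (finishes minute 70). The latest of these is minute 155, which is the earliest secondary incubation can start.

155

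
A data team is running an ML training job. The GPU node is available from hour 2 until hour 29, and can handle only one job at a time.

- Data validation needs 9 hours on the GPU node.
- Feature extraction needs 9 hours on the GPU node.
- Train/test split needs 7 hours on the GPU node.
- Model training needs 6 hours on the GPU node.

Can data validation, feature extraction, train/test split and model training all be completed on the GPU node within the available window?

No

The GPU node window is 29 − 2 = 27 hours.
Running back to back, the jobs need 9 + 9 + 7 + 6 = 31 hours on the GPU node.
Since 31 > 27, they cannot all fit.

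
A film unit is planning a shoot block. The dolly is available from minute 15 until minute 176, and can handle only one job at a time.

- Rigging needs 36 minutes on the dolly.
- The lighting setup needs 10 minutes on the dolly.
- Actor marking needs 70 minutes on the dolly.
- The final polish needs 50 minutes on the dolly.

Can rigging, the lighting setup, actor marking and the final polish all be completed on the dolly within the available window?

The dolly window is 176 − 15 = 161 minutes.
Running back to back, the jobs need 36 + 10 + 70 + 50 = 166 minutes on the dolly.
Since 166 > 161, they cannot all fit.

No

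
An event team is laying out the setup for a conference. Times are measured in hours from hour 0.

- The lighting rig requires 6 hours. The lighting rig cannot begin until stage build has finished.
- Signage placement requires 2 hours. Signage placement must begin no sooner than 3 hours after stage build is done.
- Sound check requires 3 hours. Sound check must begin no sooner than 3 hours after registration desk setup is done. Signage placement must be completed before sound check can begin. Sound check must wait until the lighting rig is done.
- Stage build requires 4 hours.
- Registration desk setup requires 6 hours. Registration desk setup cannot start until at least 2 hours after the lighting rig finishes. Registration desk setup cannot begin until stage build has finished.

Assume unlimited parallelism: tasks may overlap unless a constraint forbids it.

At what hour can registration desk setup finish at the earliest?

Stage build has no prerequisites, so it starts at hour 0 and finishes at hour 4.
The lighting rig waits on stage build (finishes hour 4), so it starts at hour 4 and finishes at 4 + 6 = hour 10.
Registration desk setup has to wait for the lighting rig (finishes hour 10, plus 2-hour gap → hour 12); stage build (finishes hour 4). The latest of these is hour 12, so registration desk setup runs hour 12 to 12 + 6 = hour 18.

18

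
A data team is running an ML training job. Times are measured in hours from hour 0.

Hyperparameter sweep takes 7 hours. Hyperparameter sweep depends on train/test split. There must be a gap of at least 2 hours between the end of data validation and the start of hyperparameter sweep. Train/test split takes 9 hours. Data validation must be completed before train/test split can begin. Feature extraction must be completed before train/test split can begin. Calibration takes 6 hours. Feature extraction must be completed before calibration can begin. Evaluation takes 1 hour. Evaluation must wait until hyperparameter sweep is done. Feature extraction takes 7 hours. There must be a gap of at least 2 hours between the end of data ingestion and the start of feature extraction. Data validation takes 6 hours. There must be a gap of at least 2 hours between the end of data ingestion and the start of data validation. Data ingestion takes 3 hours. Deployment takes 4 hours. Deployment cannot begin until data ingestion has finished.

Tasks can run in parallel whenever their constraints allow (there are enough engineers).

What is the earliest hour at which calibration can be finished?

Nothing blocks data ingestion, so it runs from hour 0 to hour 3.
After data ingestion (finishes hour 3, plus 2-hour gap → hour 5), feature extraction can start at hour 5 and finishes at hour 12.
Calibration waits on feature extraction (finishes hour 12), so it starts at hour 12 and finishes at 12 + 6 = hour 18.

18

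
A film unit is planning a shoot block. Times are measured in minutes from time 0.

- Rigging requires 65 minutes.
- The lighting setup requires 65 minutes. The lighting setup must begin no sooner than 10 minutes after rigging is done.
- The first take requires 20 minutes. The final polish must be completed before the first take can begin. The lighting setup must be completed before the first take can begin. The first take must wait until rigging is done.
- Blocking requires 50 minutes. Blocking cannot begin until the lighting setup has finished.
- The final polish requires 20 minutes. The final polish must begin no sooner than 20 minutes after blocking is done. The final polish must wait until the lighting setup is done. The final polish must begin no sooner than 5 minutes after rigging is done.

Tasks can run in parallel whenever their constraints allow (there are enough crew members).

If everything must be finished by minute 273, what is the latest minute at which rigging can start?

The first take must finish by minute 273; it takes 20 minutes, so it must start by 273 − 20 = minute 253.
The final polish has to be done before the first take (must start by minute 253). That means finishing by minute 253, i.e. starting by 253 − 20 = minute 233.
Blocking feeds into the final polish (must start by minute 233, minus 20-minute gap → minute 213); so blocking must finish by minute 213 and therefore start by minute 163.
The lighting setup has several dependents: blocking (must start by minute 163); the final polish (must start by minute 233); the first take (must start by minute 253). The earliest of those limits is minute 163, so the lighting setup must start by 163 − 65 = minute 98.
For rigging: the lighting setup (must start by minute 98, minus 10-minute gap → minute 88); the final polish (must start by minute 233, minus 5-minute gap → minute 228); the first take (must start by minute 253). The most restrictive is minute 88; with a 65-minute duration, rigging must start by minute 23.

23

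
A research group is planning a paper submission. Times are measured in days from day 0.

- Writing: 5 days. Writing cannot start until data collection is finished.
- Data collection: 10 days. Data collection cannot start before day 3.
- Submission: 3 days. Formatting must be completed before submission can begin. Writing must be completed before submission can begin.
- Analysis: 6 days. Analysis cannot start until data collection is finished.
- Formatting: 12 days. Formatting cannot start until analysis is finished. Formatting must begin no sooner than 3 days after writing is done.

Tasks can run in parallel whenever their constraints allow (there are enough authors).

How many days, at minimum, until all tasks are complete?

36

Data collection cannot begin until its own release at day 3. It runs from day 3 to 3 + 10 = day 13.
Writing cannot begin until data collection (finishes day 13). It runs from day 13 to 13 + 5 = day 18.
After data collection (finishes day 13), analysis can start at day 13 and finishes at day 19.
Formatting needs all of analysis (finishes day 19); writing (finishes day 18, plus 3-day gap → day 21). That puts its earliest start at day 21; it finishes at 21 + 12 = day 33.
For submission: formatting (finishes day 33); writing (finishes day 18). Taking the maximum gives a start of day 33, and it finishes at 33 + 3 = day 36.
All tasks are finished once the last one completes. Finish times: Data collection at 13, Analysis at 19, Writing at 18, Formatting at 33, Submission at 36. The latest is day 36.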